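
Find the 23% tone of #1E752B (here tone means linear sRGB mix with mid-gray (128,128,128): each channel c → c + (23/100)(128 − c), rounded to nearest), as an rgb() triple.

rgb(53, 120, 63)

#1E752B is rgb(30, 117, 43).
A 23% tone moves each channel 23% toward 128:
  R: 30 + 22.54 = 52.54 → 53
  G: 117 + 2.53 = 119.53 → 120
  B: 43 + 19.55 = 62.55 → 63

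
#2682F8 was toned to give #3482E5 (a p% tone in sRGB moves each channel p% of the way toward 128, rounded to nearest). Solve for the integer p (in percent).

16%

#2682F8 is rgb(38, 130, 248); #3482E5 is rgb(52, 130, 229).
On the B channel (widest range): 229 ≈ 248 + (p/100)(128 − 248), so p ≈ 100×(229 − 248)/(128 − 248) = -1900/-120 = 15.83.
p = 16 reproduces all three channels after rounding.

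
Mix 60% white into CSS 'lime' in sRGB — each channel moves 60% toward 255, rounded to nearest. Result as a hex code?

CSS lime is rgb(0, 255, 0).
Per channel, c → c + 0.6(255 − c):
  R: 0 + 153 = 153 → 153
  G: 255 + 0.6×(255−255) = 255 + 0 = 255 → 255
  B: 0 + 153 = 153 → 153
rgb(153, 255, 153) = #99FF99.

#99FF99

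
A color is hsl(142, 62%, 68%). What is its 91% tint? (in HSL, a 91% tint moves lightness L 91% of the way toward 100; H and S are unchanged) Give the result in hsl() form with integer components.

hsl(142, 62%, 97%)

L moves 91% from 68 toward 100: 68 + 29.12 = 97.12 → 97.
H and S are unchanged.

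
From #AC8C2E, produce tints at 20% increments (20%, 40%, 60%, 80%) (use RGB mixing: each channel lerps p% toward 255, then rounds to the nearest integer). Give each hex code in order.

#BDA358, #CDBA82, #DED1AB, #EEE8D5

#AC8C2E is rgb(172, 140, 46).
20%: (172 + 16.6 = 188.6→189, 140 + 23 = 163→163, 46 + 41.8 = 87.8→88) → #BDA358
40%: (172 + 33.2 = 205.2→205, 140 + 46 = 186→186, 46 + 83.6 = 129.6→130) → #CDBA82
60%: (172 + 49.8 = 221.8→222, 140 + 69 = 209→209, 46 + 125.4 = 171.4→171) → #DED1AB
80%: (172 + 66.4 = 238.4→238, 140 + 92 = 232→232, 46 + 167.2 = 213.2→213) → #EEE8D5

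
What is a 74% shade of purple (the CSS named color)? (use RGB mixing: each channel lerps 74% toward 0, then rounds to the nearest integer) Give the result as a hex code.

CSS purple is rgb(128, 0, 128).
A 74% shade moves each channel 74% toward 0:
  R: 128 − 94.72 = 33.28 → 33
  G: 0 + 0.74×(0−0) = 0 + 0 = 0 → 0
  B: 128 + 0.74×(0−128) = 128 − 94.72 = 33.28 → 33
rgb(33, 0, 33) = #210021.

#210021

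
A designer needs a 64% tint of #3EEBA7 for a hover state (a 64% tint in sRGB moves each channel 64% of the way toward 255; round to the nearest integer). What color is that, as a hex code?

#BAF8DF

#3EEBA7 is rgb(62, 235, 167).
Per channel, c → c + 0.64(255 − c):
  R: 62 + 123.52 = 185.52 → 186
  G: 235 + 12.8 = 247.8 → 248
  B: 167 + 56.32 = 223.32 → 223
rgb(186, 248, 223) = #BAF8DF.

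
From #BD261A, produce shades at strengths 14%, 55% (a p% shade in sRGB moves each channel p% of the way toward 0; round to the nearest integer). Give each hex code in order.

#A32116, #55110C

#BD261A is rgb(189, 38, 26).
14%: (189 − 26.46 = 162.54→163, 38 − 5.32 = 32.68→33, 26 − 3.64 = 22.36→22) → #A32116
55%: (189 − 103.95 = 85.05→85, 38 − 20.9 = 17.1→17, 26 − 14.3 = 11.7→12) → #55110C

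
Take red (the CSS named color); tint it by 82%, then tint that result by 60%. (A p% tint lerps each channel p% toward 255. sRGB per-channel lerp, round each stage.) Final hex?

CSS red is rgb(255, 0, 0).
Per channel, c → c + 0.82(255 − c):
  R: 255 + 0.82×(255−255) = 255 + 0 = 255 → 255
  G: 0 + 209.1 = 209.1 → 209
  B: 0 + 0.82×(255−0) = 0 + 209.1 = 209.1 → 209
After the tint: rgb(255, 209, 209) = #FFD1D1.
A 60% tint moves each channel 60% toward 255:
  R: 255 + 0 = 255 → 255
  G: 209 + 0.6×(255−209) = 209 + 27.6 = 236.6 → 237
  B: 209 + 0.6×(255−209) = 209 + 27.6 = 236.6 → 237
rgb(255, 237, 237) = #FFEDED.

#FFEDED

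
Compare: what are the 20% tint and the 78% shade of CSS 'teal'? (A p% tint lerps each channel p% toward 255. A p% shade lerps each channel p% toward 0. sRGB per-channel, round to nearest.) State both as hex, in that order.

CSS teal is rgb(0, 128, 128).
20% tint:
  R: 0 + 51 = 51 → 51
  G: 128 + 25.4 = 153.4 → 153
  B: 128 + 0.2×(255−128) = 128 + 25.4 = 153.4 → 153
  → #339999
78% shade:
  R: 0 + 0 = 0 → 0
  G: 128 + 0.78×(0−128) = 128 − 99.84 = 28.16 → 28
  B: 128 + 0.78×(0−128) = 128 − 99.84 = 28.16 → 28
  → #001C1C

#339999, #001C1C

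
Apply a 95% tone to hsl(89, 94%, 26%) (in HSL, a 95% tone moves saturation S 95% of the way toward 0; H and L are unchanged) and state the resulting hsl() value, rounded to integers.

S moves 95% from 94 toward 0: 94 − 89.3 = 4.7 → 5.
H and L are unchanged.

hsl(89, 5%, 26%)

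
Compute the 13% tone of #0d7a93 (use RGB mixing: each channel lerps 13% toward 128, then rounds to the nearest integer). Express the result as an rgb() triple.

#0d7a93 is rgb(13, 122, 147).
A 13% tone moves each channel 13% toward 128:
  R: 13 + 0.13×(128−13) = 13 + 14.95 = 27.95 → 28
  G: 122 + 0.13×(128−122) = 122 + 0.78 = 122.78 → 123
  B: 147 − 2.47 = 144.53 → 145

rgb(28, 123, 145)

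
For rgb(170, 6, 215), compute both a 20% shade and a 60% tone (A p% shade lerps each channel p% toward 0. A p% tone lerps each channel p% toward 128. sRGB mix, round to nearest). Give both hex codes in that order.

#8805AC, #914FA3

20% shade:
  R: 170 + 0.2×(0−170) = 170 − 34 = 136 → 136
  G: 6 − 1.2 = 4.8 → 5
  B: 215 + 0.2×(0−215) = 215 − 43 = 172 → 172
  → #8805AC
60% tone:
  R: 170 + 0.6×(128−170) = 170 − 25.2 = 144.8 → 145
  G: 6 + 73.2 = 79.2 → 79
  B: 215 + 0.6×(128−215) = 215 − 52.2 = 162.8 → 163
  → #914FA3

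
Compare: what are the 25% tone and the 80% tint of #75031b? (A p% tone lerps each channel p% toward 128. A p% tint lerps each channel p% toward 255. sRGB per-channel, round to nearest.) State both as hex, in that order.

#75031b is rgb(117, 3, 27).
25% tone:
  R: 117 + 2.75 = 119.75 → 120
  G: 3 + 0.25×(128−3) = 3 + 31.25 = 34.25 → 34
  B: 27 + 0.25×(128−27) = 27 + 25.25 = 52.25 → 52
  → #782234
80% tint:
  R: 117 + 110.4 = 227.4 → 227
  G: 3 + 201.6 = 204.6 → 205
  B: 27 + 0.8×(255−27) = 27 + 182.4 = 209.4 → 209
  → #e3cdd1

#782234, #e3cdd1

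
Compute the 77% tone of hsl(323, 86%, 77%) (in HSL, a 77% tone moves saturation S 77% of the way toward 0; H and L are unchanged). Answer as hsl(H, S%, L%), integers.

hsl(323, 20%, 77%)

S moves 77% from 86 toward 0: 86 − 66.22 = 19.78 → 20.
H and L are unchanged.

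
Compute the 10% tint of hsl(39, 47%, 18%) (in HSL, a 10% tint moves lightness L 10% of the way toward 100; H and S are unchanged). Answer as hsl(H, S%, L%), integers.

L moves 10% from 18 toward 100: 18 + 8.2 = 26.2 → 26.
H and S are unchanged.

hsl(39, 47%, 26%)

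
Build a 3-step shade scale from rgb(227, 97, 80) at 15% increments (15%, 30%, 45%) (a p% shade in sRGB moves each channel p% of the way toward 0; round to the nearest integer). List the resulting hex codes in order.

15%: (227 − 34.05 = 192.95→193, 97 − 14.55 = 82.45→82, 80 − 12 = 68→68) → #c15244
30%: (227 − 68.1 = 158.9→159, 97 − 29.1 = 67.9→68, 80 − 24 = 56→56) → #9f4438
45%: (227 − 102.15 = 124.85→125, 97 − 43.65 = 53.35→53, 80 − 36 = 44→44) → #7d352c

#c15244, #9f4438, #7d352c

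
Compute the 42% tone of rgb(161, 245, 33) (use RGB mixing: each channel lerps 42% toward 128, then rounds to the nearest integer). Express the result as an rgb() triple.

rgb(147, 196, 73)

A 42% tone moves each channel 42% toward 128:
  R: 161 + 0.42×(128−161) = 161 − 13.86 = 147.14 → 147
  G: 245 − 49.14 = 195.86 → 196
  B: 33 + 39.9 = 72.9 → 73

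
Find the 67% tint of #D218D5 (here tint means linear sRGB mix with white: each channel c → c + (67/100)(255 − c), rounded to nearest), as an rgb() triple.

rgb(240, 179, 241)

#D218D5 is rgb(210, 24, 213).
Per channel, c → c + 0.67(255 − c):
  R: 210 + 0.67×(255−210) = 210 + 30.15 = 240.15 → 240
  G: 24 + 0.67×(255−24) = 24 + 154.77 = 178.77 → 179
  B: 213 + 0.67×(255−213) = 213 + 28.14 = 241.14 → 241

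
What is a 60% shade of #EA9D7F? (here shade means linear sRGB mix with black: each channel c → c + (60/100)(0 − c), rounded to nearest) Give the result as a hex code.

#EA9D7F is rgb(234, 157, 127).
Lerp each channel 60% toward 0:
  R: 234 + 0.6×(0−234) = 234 − 140.4 = 93.6 → 94
  G: 157 − 94.2 = 62.8 → 63
  B: 127 − 76.2 = 50.8 → 51
rgb(94, 63, 51) = #5E3F33.

#5E3F33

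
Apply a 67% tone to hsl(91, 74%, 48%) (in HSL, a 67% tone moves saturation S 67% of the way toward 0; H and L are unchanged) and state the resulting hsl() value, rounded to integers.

hsl(91, 24%, 48%)

S moves 67% from 74 toward 0: 74 − 49.58 = 24.42 → 24.
H and L are unchanged.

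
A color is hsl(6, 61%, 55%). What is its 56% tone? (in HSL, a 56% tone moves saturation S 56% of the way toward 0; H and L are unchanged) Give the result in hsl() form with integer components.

S moves 56% from 61 toward 0: 61 − 34.16 = 26.84 → 27.
H and L are unchanged.

hsl(6, 27%, 55%)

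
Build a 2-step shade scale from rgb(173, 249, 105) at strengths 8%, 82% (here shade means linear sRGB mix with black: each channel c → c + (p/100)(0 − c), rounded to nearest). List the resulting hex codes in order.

#9FE561, #1F2D13

8%: (173 − 13.84 = 159.16→159, 249 − 19.92 = 229.08→229, 105 − 8.4 = 96.6→97) → #9FE561
82%: (173 − 141.86 = 31.14→31, 249 − 204.18 = 44.82→45, 105 − 86.1 = 18.9→19) → #1F2D13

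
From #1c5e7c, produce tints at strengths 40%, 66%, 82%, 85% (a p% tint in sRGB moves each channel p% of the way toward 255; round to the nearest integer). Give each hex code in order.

#1c5e7c is rgb(28, 94, 124).
40%: (28 + 90.8 = 118.8→119, 94 + 64.4 = 158.4→158, 124 + 52.4 = 176.4→176) → #779eb0
66%: (28 + 149.82 = 177.82→178, 94 + 106.26 = 200.26→200, 124 + 86.46 = 210.46→210) → #b2c8d2
82%: (28 + 186.14 = 214.14→214, 94 + 132.02 = 226.02→226, 124 + 107.42 = 231.42→231) → #d6e2e7
85%: (28 + 192.95 = 220.95→221, 94 + 136.85 = 230.85→231, 124 + 111.35 = 235.35→235) → #dde7eb

#779eb0, #b2c8d2, #d6e2e7, #dde7eb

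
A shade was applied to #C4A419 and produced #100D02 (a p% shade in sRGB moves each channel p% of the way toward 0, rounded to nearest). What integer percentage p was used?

92%

#C4A419 is rgb(196, 164, 25); #100D02 is rgb(16, 13, 2).
On the R channel (widest range): 16 ≈ 196 + (p/100)(0 − 196), so p ≈ 100×(16 − 196)/(0 − 196) = -18000/-196 = 91.84.
p = 92 reproduces all three channels after rounding.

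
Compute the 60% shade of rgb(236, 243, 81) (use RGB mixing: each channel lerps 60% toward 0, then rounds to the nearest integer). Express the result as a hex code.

Per channel, c → c + 0.6(0 − c):
  R: 236 − 141.6 = 94.4 → 94
  G: 243 + 0.6×(0−243) = 243 − 145.8 = 97.2 → 97
  B: 81 − 48.6 = 32.4 → 32
rgb(94, 97, 32) = #5E6120.

#5E6120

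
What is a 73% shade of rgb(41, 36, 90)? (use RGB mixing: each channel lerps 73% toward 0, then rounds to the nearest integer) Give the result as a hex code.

A 73% shade moves each channel 73% toward 0:
  R: 41 + 0.73×(0−41) = 41 − 29.93 = 11.07 → 11
  G: 36 + 0.73×(0−36) = 36 − 26.28 = 9.72 → 10
  B: 90 − 65.7 = 24.3 → 24
rgb(11, 10, 24) = #0B0A18.

#0B0A18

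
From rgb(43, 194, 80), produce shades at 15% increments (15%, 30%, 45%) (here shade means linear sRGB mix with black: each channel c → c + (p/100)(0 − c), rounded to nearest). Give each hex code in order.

15%: (43 − 6.45 = 36.55→37, 194 − 29.1 = 164.9→165, 80 − 12 = 68→68) → #25A544
30%: (43 − 12.9 = 30.1→30, 194 − 58.2 = 135.8→136, 80 − 24 = 56→56) → #1E8838
45%: (43 − 19.35 = 23.65→24, 194 − 87.3 = 106.7→107, 80 − 36 = 44→44) → #186B2C

#25A544, #1E8838, #186B2C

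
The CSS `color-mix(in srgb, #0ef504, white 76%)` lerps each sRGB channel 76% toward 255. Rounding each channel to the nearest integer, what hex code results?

#c5fdc3

#0ef504 is rgb(14, 245, 4).
Per channel, c → c + 0.76(255 − c):
  R: 14 + 0.76×(255−14) = 14 + 183.16 = 197.16 → 197
  G: 245 + 0.76×(255−245) = 245 + 7.6 = 252.6 → 253
  B: 4 + 0.76×(255−4) = 4 + 190.76 = 194.76 → 195
rgb(197, 253, 195) = #c5fdc3.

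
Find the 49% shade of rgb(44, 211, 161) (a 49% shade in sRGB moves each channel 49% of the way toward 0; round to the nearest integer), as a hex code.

Lerp each channel 49% toward 0:
  R: 44 + 0.49×(0−44) = 44 − 21.56 = 22.44 → 22
  G: 211 − 103.39 = 107.61 → 108
  B: 161 − 78.89 = 82.11 → 82
rgb(22, 108, 82) = #166c52.

#166c52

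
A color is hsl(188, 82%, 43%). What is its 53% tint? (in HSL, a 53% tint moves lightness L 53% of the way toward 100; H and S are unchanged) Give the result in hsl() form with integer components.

L moves 53% from 43 toward 100: 43 + 30.21 = 73.21 → 73.
H and S are unchanged.

hsl(188, 82%, 73%)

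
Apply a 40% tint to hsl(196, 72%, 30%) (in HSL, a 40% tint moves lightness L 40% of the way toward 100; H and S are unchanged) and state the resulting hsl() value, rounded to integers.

L moves 40% from 30 toward 100: 30 + 28 = 58 → 58.
H and S are unchanged.

hsl(196, 72%, 58%)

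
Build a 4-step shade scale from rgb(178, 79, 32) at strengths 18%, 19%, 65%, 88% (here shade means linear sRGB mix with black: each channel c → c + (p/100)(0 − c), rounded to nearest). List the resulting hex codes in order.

18%: (178 − 32.04 = 145.96→146, 79 − 14.22 = 64.78→65, 32 − 5.76 = 26.24→26) → #92411a
19%: (178 − 33.82 = 144.18→144, 79 − 15.01 = 63.99→64, 32 − 6.08 = 25.92→26) → #90401a
65%: (178 − 115.7 = 62.3→62, 79 − 51.35 = 27.65→28, 32 − 20.8 = 11.2→11) → #3e1c0b
88%: (178 − 156.64 = 21.36→21, 79 − 69.52 = 9.48→9, 32 − 28.16 = 3.84→4) → #150904

#92411a, #90401a, #3e1c0b, #150904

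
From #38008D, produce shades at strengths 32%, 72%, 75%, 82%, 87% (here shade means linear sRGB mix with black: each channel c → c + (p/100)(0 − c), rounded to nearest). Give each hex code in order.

#260060, #100027, #0E0023, #0A0019, #070012

#38008D is rgb(56, 0, 141).
32%: (56 − 17.92 = 38.08→38, 0→0, 141 − 45.12 = 95.88→96) → #260060
72%: (56 − 40.32 = 15.68→16, 0→0, 141 − 101.52 = 39.48→39) → #100027
75%: (56 − 42 = 14→14, 0→0, 141 − 105.75 = 35.25→35) → #0E0023
82%: (56 − 45.92 = 10.08→10, 0→0, 141 − 115.62 = 25.38→25) → #0A0019
87%: (56 − 48.72 = 7.28→7, 0→0, 141 − 122.67 = 18.33→18) → #070012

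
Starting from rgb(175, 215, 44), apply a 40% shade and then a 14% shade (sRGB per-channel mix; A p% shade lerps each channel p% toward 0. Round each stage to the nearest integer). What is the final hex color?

Lerp each channel 40% toward 0:
  R: 175 + 0.4×(0−175) = 175 − 70 = 105 → 105
  G: 215 + 0.4×(0−215) = 215 − 86 = 129 → 129
  B: 44 − 17.6 = 26.4 → 26
After the shade: rgb(105, 129, 26) = #69811A.
Per channel, c → c + 0.14(0 − c):
  R: 105 − 14.7 = 90.3 → 90
  G: 129 + 0.14×(0−129) = 129 − 18.06 = 110.94 → 111
  B: 26 + 0.14×(0−26) = 26 − 3.64 = 22.36 → 22
rgb(90, 111, 22) = #5A6F16.

#5A6F16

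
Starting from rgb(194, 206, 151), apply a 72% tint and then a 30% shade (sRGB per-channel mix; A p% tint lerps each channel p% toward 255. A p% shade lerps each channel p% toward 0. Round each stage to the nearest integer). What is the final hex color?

#a7a99e

Lerp each channel 72% toward 255:
  R: 194 + 0.72×(255−194) = 194 + 43.92 = 237.92 → 238
  G: 206 + 0.72×(255−206) = 206 + 35.28 = 241.28 → 241
  B: 151 + 0.72×(255−151) = 151 + 74.88 = 225.88 → 226
After the tint: rgb(238, 241, 226) = #eef1e2.
Lerp each channel 30% toward 0:
  R: 238 + 0.3×(0−238) = 238 − 71.4 = 166.6 → 167
  G: 241 + 0.3×(0−241) = 241 − 72.3 = 168.7 → 169
  B: 226 + 0.3×(0−226) = 226 − 67.8 = 158.2 → 158
rgb(167, 169, 158) = #a7a99e.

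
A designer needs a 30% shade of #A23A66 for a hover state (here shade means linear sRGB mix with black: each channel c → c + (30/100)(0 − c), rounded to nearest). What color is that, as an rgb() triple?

#A23A66 is rgb(162, 58, 102).
Per channel, c → c + 0.3(0 − c):
  R: 162 + 0.3×(0−162) = 162 − 48.6 = 113.4 → 113
  G: 58 − 17.4 = 40.6 → 41
  B: 102 + 0.3×(0−102) = 102 − 30.6 = 71.4 → 71

rgb(113, 41, 71)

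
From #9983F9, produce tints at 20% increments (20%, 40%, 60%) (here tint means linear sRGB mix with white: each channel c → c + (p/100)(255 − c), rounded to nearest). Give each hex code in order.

#9983F9 is rgb(153, 131, 249).
20%: (153 + 20.4 = 173.4→173, 131 + 24.8 = 155.8→156, 249 + 1.2 = 250.2→250) → #AD9CFA
40%: (153 + 40.8 = 193.8→194, 131 + 49.6 = 180.6→181, 249 + 2.4 = 251.4→251) → #C2B5FB
60%: (153 + 61.2 = 214.2→214, 131 + 74.4 = 205.4→205, 249 + 3.6 = 252.6→253) → #D6CDFD

#AD9CFA, #C2B5FB, #D6CDFD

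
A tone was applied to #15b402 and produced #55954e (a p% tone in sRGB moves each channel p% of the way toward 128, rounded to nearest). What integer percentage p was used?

#15b402 is rgb(21, 180, 2); #55954e is rgb(85, 149, 78).
On the B channel (widest range): 78 ≈ 2 + (p/100)(128 − 2), so p ≈ 100×(78 − 2)/(128 − 2) = 7600/126 = 60.32.
p = 60 reproduces all three channels after rounding.

60%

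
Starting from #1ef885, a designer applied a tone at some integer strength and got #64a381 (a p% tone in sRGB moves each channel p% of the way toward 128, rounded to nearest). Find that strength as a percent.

71%

#1ef885 is rgb(30, 248, 133); #64a381 is rgb(100, 163, 129).
On the G channel (widest range): 163 ≈ 248 + (p/100)(128 − 248), so p ≈ 100×(163 − 248)/(128 − 248) = -8500/-120 = 70.83.
p = 71 reproduces all three channels after rounding.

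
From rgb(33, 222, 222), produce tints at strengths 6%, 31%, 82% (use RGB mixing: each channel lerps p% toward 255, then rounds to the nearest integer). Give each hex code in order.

6%: (33 + 13.32 = 46.32→46, 222 + 1.98 = 223.98→224, 222 + 1.98 = 223.98→224) → #2ee0e0
31%: (33 + 68.82 = 101.82→102, 222 + 10.23 = 232.23→232, 222 + 10.23 = 232.23→232) → #66e8e8
82%: (33 + 182.04 = 215.04→215, 222 + 27.06 = 249.06→249, 222 + 27.06 = 249.06→249) → #d7f9f9

#2ee0e0, #66e8e8, #d7f9f9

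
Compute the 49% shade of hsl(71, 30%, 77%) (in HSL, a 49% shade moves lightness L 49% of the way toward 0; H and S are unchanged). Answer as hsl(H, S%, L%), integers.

L moves 49% from 77 toward 0: 77 − 37.73 = 39.27 → 39.
H and S are unchanged.

hsl(71, 30%, 39%)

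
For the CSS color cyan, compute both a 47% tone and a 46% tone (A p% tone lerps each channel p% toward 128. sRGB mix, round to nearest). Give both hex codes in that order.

#3CC3C3, #3BC5C5

CSS cyan is rgb(0, 255, 255).
47% tone:
  R: 0 + 0.47×(128−0) = 0 + 60.16 = 60.16 → 60
  G: 255 + 0.47×(128−255) = 255 − 59.69 = 195.31 → 195
  B: 255 + 0.47×(128−255) = 255 − 59.69 = 195.31 → 195
  → #3CC3C3
46% tone:
  R: 0 + 0.46×(128−0) = 0 + 58.88 = 58.88 → 59
  G: 255 + 0.46×(128−255) = 255 − 58.42 = 196.58 → 197
  B: 255 + 0.46×(128−255) = 255 − 58.42 = 196.58 → 197
  → #3BC5C5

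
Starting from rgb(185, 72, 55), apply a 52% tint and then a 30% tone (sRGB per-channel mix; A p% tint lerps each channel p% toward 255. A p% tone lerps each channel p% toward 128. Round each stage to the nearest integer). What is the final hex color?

#C19B96

Lerp each channel 52% toward 255:
  R: 185 + 0.52×(255−185) = 185 + 36.4 = 221.4 → 221
  G: 72 + 0.52×(255−72) = 72 + 95.16 = 167.16 → 167
  B: 55 + 0.52×(255−55) = 55 + 104 = 159 → 159
After the tint: rgb(221, 167, 159) = #DDA79F.
Per channel, c → c + 0.3(128 − c):
  R: 221 − 27.9 = 193.1 → 193
  G: 167 + 0.3×(128−167) = 167 − 11.7 = 155.3 → 155
  B: 159 − 9.3 = 149.7 → 150
rgb(193, 155, 150) = #C19B96.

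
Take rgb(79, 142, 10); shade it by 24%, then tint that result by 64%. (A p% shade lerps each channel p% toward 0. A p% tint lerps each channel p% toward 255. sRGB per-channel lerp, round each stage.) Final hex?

A 24% shade moves each channel 24% toward 0:
  R: 79 − 18.96 = 60.04 → 60
  G: 142 + 0.24×(0−142) = 142 − 34.08 = 107.92 → 108
  B: 10 − 2.4 = 7.6 → 8
After the shade: rgb(60, 108, 8) = #3c6c08.
Per channel, c → c + 0.64(255 − c):
  R: 60 + 0.64×(255−60) = 60 + 124.8 = 184.8 → 185
  G: 108 + 0.64×(255−108) = 108 + 94.08 = 202.08 → 202
  B: 8 + 0.64×(255−8) = 8 + 158.08 = 166.08 → 166
rgb(185, 202, 166) = #b9caa6.

#b9caa6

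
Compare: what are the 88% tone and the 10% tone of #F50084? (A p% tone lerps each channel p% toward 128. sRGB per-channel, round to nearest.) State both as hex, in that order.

#F50084 is rgb(245, 0, 132).
88% tone:
  R: 245 − 102.96 = 142.04 → 142
  G: 0 + 0.88×(128−0) = 0 + 112.64 = 112.64 → 113
  B: 132 − 3.52 = 128.48 → 128
  → #8E7180
10% tone:
  R: 245 − 11.7 = 233.3 → 233
  G: 0 + 12.8 = 12.8 → 13
  B: 132 − 0.4 = 131.6 → 132
  → #E90D84

#8E7180, #E90D84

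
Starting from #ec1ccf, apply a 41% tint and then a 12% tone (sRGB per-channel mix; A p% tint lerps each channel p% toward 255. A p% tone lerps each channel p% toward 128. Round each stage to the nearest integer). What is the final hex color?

#e67ad7

#ec1ccf is rgb(236, 28, 207).
Per channel, c → c + 0.41(255 − c):
  R: 236 + 0.41×(255−236) = 236 + 7.79 = 243.79 → 244
  G: 28 + 0.41×(255−28) = 28 + 93.07 = 121.07 → 121
  B: 207 + 0.41×(255−207) = 207 + 19.68 = 226.68 → 227
After the tint: rgb(244, 121, 227) = #f479e3.
Lerp each channel 12% toward 128:
  R: 244 − 13.92 = 230.08 → 230
  G: 121 + 0.84 = 121.84 → 122
  B: 227 + 0.12×(128−227) = 227 − 11.88 = 215.12 → 215
rgb(230, 122, 215) = #e67ad7.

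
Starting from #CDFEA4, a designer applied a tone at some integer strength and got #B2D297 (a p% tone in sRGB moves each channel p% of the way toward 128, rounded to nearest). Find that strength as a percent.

#CDFEA4 is rgb(205, 254, 164); #B2D297 is rgb(178, 210, 151).
On the G channel (widest range): 210 ≈ 254 + (p/100)(128 − 254), so p ≈ 100×(210 − 254)/(128 − 254) = -4400/-126 = 34.92.
p = 35 reproduces all three channels after rounding.

35%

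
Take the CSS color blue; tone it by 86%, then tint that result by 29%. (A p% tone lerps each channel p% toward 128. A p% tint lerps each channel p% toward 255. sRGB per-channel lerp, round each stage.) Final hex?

CSS blue is rgb(0, 0, 255).
An 86% tone moves each channel 86% toward 128:
  R: 0 + 0.86×(128−0) = 0 + 110.08 = 110.08 → 110
  G: 0 + 110.08 = 110.08 → 110
  B: 255 − 109.22 = 145.78 → 146
After the tone: rgb(110, 110, 146) = #6E6E92.
A 29% tint moves each channel 29% toward 255:
  R: 110 + 0.29×(255−110) = 110 + 42.05 = 152.05 → 152
  G: 110 + 0.29×(255−110) = 110 + 42.05 = 152.05 → 152
  B: 146 + 31.61 = 177.61 → 178
rgb(152, 152, 178) = #9898B2.

#9898B2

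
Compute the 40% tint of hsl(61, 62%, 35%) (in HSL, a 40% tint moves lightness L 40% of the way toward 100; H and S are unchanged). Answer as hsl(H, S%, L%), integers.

L moves 40% from 35 toward 100: 35 + 26 = 61 → 61.
H and S are unchanged.

hsl(61, 62%, 61%)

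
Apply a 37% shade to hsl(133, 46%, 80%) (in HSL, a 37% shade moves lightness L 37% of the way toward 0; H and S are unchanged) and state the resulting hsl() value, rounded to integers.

hsl(133, 46%, 50%)

L moves 37% from 80 toward 0: 80 − 29.6 = 50.4 → 50.
H and S are unchanged.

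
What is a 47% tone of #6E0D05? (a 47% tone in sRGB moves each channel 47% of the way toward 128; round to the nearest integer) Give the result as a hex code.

#6E0D05 is rgb(110, 13, 5).
A 47% tone moves each channel 47% toward 128:
  R: 110 + 0.47×(128−110) = 110 + 8.46 = 118.46 → 118
  G: 13 + 0.47×(128−13) = 13 + 54.05 = 67.05 → 67
  B: 5 + 0.47×(128−5) = 5 + 57.81 = 62.81 → 63
rgb(118, 67, 63) = #76433F.

#76433F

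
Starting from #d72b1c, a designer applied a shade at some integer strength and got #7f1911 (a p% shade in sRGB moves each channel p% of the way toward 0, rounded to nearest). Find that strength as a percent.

41%

#d72b1c is rgb(215, 43, 28); #7f1911 is rgb(127, 25, 17).
On the R channel (widest range): 127 ≈ 215 + (p/100)(0 − 215), so p ≈ 100×(127 − 215)/(0 − 215) = -8800/-215 = 40.93.
p = 41 reproduces all three channels after rounding.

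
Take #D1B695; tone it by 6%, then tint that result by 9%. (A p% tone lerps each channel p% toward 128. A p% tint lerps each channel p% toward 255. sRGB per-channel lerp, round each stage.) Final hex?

#D1BA9E

#D1B695 is rgb(209, 182, 149).
A 6% tone moves each channel 6% toward 128:
  R: 209 + 0.06×(128−209) = 209 − 4.86 = 204.14 → 204
  G: 182 + 0.06×(128−182) = 182 − 3.24 = 178.76 → 179
  B: 149 + 0.06×(128−149) = 149 − 1.26 = 147.74 → 148
After the tone: rgb(204, 179, 148) = #CCB394.
A 9% tint moves each channel 9% toward 255:
  R: 204 + 0.09×(255−204) = 204 + 4.59 = 208.59 → 209
  G: 179 + 6.84 = 185.84 → 186
  B: 148 + 0.09×(255−148) = 148 + 9.63 = 157.63 → 158
rgb(209, 186, 158) = #D1BA9E.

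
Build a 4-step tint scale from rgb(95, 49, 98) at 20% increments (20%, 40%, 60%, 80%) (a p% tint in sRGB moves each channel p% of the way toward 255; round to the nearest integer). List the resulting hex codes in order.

#7f5a81, #9f83a1, #bfadc0, #dfd6e0

20%: (95 + 32 = 127→127, 49 + 41.2 = 90.2→90, 98 + 31.4 = 129.4→129) → #7f5a81
40%: (95 + 64 = 159→159, 49 + 82.4 = 131.4→131, 98 + 62.8 = 160.8→161) → #9f83a1
60%: (95 + 96 = 191→191, 49 + 123.6 = 172.6→173, 98 + 94.2 = 192.2→192) → #bfadc0
80%: (95 + 128 = 223→223, 49 + 164.8 = 213.8→214, 98 + 125.6 = 223.6→224) → #dfd6e0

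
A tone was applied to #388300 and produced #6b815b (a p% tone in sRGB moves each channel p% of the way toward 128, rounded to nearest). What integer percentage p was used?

71%

#388300 is rgb(56, 131, 0); #6b815b is rgb(107, 129, 91).
On the B channel (widest range): 91 ≈ 0 + (p/100)(128 − 0), so p ≈ 100×(91 − 0)/(128 − 0) = 9100/128 = 71.09.
p = 71 reproduces all three channels after rounding.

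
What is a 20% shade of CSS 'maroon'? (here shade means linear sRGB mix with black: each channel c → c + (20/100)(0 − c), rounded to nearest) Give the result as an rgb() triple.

CSS maroon is rgb(128, 0, 0).
Lerp each channel 20% toward 0:
  R: 128 + 0.2×(0−128) = 128 − 25.6 = 102.4 → 102
  G: 0 + 0.2×(0−0) = 0 + 0 = 0 → 0
  B: 0 + 0 = 0 → 0

rgb(102, 0, 0)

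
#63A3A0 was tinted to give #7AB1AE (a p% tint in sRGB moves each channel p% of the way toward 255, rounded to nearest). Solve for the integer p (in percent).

15%

#63A3A0 is rgb(99, 163, 160); #7AB1AE is rgb(122, 177, 174).
On the R channel (widest range): 122 ≈ 99 + (p/100)(255 − 99), so p ≈ 100×(122 − 99)/(255 − 99) = 2300/156 = 14.74.
p = 15 reproduces all three channels after rounding.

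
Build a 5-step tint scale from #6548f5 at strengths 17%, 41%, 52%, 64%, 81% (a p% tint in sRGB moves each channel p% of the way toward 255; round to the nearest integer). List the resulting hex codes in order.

#7f67f7, #a493f9, #b5a7fa, #c8bdfb, #e2dcfd

#6548f5 is rgb(101, 72, 245).
17%: (101 + 26.18 = 127.18→127, 72 + 31.11 = 103.11→103, 245 + 1.7 = 246.7→247) → #7f67f7
41%: (101 + 63.14 = 164.14→164, 72 + 75.03 = 147.03→147, 245 + 4.1 = 249.1→249) → #a493f9
52%: (101 + 80.08 = 181.08→181, 72 + 95.16 = 167.16→167, 245 + 5.2 = 250.2→250) → #b5a7fa
64%: (101 + 98.56 = 199.56→200, 72 + 117.12 = 189.12→189, 245 + 6.4 = 251.4→251) → #c8bdfb
81%: (101 + 124.74 = 225.74→226, 72 + 148.23 = 220.23→220, 245 + 8.1 = 253.1→253) → #e2dcfd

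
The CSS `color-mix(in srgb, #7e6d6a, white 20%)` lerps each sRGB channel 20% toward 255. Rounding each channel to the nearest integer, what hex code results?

#7e6d6a is rgb(126, 109, 106).
Lerp each channel 20% toward 255:
  R: 126 + 0.2×(255−126) = 126 + 25.8 = 151.8 → 152
  G: 109 + 29.2 = 138.2 → 138
  B: 106 + 0.2×(255−106) = 106 + 29.8 = 135.8 → 136
rgb(152, 138, 136) = #988a88.

#988a88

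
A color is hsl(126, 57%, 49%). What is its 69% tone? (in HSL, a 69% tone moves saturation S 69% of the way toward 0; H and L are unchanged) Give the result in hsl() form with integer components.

S moves 69% from 57 toward 0: 57 − 39.33 = 17.67 → 18.
H and L are unchanged.

hsl(126, 18%, 49%)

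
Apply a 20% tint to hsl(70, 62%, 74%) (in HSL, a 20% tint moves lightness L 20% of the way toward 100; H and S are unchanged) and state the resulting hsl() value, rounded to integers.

L moves 20% from 74 toward 100: 74 + 5.2 = 79.2 → 79.
H and S are unchanged.

hsl(70, 62%, 79%)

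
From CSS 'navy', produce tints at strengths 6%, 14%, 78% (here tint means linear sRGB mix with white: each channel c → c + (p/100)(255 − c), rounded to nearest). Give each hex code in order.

CSS navy is rgb(0, 0, 128).
6%: (0 + 15.3 = 15.3→15, 0 + 15.3 = 15.3→15, 128 + 7.62 = 135.62→136) → #0f0f88
14%: (0 + 35.7 = 35.7→36, 0 + 35.7 = 35.7→36, 128 + 17.78 = 145.78→146) → #242492
78%: (0 + 198.9 = 198.9→199, 0 + 198.9 = 198.9→199, 128 + 99.06 = 227.06→227) → #c7c7e3

#0f0f88, #242492, #c7c7e3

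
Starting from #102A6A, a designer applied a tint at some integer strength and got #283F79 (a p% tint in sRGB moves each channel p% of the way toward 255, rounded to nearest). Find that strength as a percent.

10%

#102A6A is rgb(16, 42, 106); #283F79 is rgb(40, 63, 121).
On the R channel (widest range): 40 ≈ 16 + (p/100)(255 − 16), so p ≈ 100×(40 − 16)/(255 − 16) = 2400/239 = 10.04.
p = 10 reproduces all three channels after rounding.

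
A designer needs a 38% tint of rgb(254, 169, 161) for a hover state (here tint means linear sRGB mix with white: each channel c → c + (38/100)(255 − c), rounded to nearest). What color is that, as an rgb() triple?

Per channel, c → c + 0.38(255 − c):
  R: 254 + 0.38×(255−254) = 254 + 0.38 = 254.38 → 254
  G: 169 + 32.68 = 201.68 → 202
  B: 161 + 35.72 = 196.72 → 197

rgb(254, 202, 197)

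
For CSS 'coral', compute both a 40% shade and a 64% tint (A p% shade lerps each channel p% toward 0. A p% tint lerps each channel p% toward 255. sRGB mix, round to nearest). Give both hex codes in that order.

#994C30, #FFD1C0

CSS coral is rgb(255, 127, 80).
40% shade:
  R: 255 + 0.4×(0−255) = 255 − 102 = 153 → 153
  G: 127 − 50.8 = 76.2 → 76
  B: 80 + 0.4×(0−80) = 80 − 32 = 48 → 48
  → #994C30
64% tint:
  R: 255 + 0 = 255 → 255
  G: 127 + 0.64×(255−127) = 127 + 81.92 = 208.92 → 209
  B: 80 + 0.64×(255−80) = 80 + 112 = 192 → 192
  → #FFD1C0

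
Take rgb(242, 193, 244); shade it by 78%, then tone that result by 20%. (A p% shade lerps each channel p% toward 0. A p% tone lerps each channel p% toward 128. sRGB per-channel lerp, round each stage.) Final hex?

#443B45

A 78% shade moves each channel 78% toward 0:
  R: 242 − 188.76 = 53.24 → 53
  G: 193 + 0.78×(0−193) = 193 − 150.54 = 42.46 → 42
  B: 244 + 0.78×(0−244) = 244 − 190.32 = 53.68 → 54
After the shade: rgb(53, 42, 54) = #352A36.
Per channel, c → c + 0.2(128 − c):
  R: 53 + 15 = 68 → 68
  G: 42 + 17.2 = 59.2 → 59
  B: 54 + 14.8 = 68.8 → 69
rgb(68, 59, 69) = #443B45.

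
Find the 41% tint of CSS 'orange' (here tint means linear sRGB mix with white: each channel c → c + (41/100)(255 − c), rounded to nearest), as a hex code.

#ffca69

CSS orange is rgb(255, 165, 0).
A 41% tint moves each channel 41% toward 255:
  R: 255 + 0.41×(255−255) = 255 + 0 = 255 → 255
  G: 165 + 0.41×(255−165) = 165 + 36.9 = 201.9 → 202
  B: 0 + 0.41×(255−0) = 0 + 104.55 = 104.55 → 105
rgb(255, 202, 105) = #ffca69.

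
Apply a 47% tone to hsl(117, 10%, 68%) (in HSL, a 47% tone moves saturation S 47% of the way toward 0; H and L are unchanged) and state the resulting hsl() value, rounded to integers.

hsl(117, 5%, 68%)

S moves 47% from 10 toward 0: 10 − 4.7 = 5.3 → 5.
H and L are unchanged.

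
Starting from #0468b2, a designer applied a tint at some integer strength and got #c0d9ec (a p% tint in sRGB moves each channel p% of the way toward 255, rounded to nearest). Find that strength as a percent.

#0468b2 is rgb(4, 104, 178); #c0d9ec is rgb(192, 217, 236).
On the R channel (widest range): 192 ≈ 4 + (p/100)(255 − 4), so p ≈ 100×(192 − 4)/(255 − 4) = 18800/251 = 74.90.
p = 75 reproduces all three channels after rounding.

75%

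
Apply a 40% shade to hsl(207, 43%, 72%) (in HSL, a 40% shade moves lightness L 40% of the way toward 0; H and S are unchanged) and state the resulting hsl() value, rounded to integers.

hsl(207, 43%, 43%)

L moves 40% from 72 toward 0: 72 − 28.8 = 43.2 → 43.
H and S are unchanged.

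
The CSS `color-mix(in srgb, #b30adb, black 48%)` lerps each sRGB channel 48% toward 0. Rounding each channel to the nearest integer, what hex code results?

#b30adb is rgb(179, 10, 219).
Lerp each channel 48% toward 0:
  R: 179 + 0.48×(0−179) = 179 − 85.92 = 93.08 → 93
  G: 10 + 0.48×(0−10) = 10 − 4.8 = 5.2 → 5
  B: 219 + 0.48×(0−219) = 219 − 105.12 = 113.88 → 114
rgb(93, 5, 114) = #5d0572.

#5d0572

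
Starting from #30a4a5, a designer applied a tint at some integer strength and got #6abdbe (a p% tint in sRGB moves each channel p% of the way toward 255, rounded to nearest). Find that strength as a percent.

#30a4a5 is rgb(48, 164, 165); #6abdbe is rgb(106, 189, 190).
On the R channel (widest range): 106 ≈ 48 + (p/100)(255 − 48), so p ≈ 100×(106 − 48)/(255 − 48) = 5800/207 = 28.02.
p = 28 reproduces all three channels after rounding.

28%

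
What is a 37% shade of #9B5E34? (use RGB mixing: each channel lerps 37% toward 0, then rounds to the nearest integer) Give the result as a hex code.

#623B21

#9B5E34 is rgb(155, 94, 52).
A 37% shade moves each channel 37% toward 0:
  R: 155 + 0.37×(0−155) = 155 − 57.35 = 97.65 → 98
  G: 94 + 0.37×(0−94) = 94 − 34.78 = 59.22 → 59
  B: 52 − 19.24 = 32.76 → 33
rgb(98, 59, 33) = #623B21.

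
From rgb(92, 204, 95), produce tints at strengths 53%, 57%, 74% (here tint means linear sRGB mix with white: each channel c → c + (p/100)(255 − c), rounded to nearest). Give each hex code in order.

#B2E7B4, #B9E9BA, #D5F2D5

53%: (92 + 86.39 = 178.39→178, 204 + 27.03 = 231.03→231, 95 + 84.8 = 179.8→180) → #B2E7B4
57%: (92 + 92.91 = 184.91→185, 204 + 29.07 = 233.07→233, 95 + 91.2 = 186.2→186) → #B9E9BA
74%: (92 + 120.62 = 212.62→213, 204 + 37.74 = 241.74→242, 95 + 118.4 = 213.4→213) → #D5F2D5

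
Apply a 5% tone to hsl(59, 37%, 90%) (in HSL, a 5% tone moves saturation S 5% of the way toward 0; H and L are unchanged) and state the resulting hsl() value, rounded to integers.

S moves 5% from 37 toward 0: 37 − 1.85 = 35.15 → 35.
H and L are unchanged.

hsl(59, 35%, 90%)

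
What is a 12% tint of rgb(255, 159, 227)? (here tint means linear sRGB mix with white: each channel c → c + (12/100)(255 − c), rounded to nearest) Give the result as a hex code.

#FFABE6

Per channel, c → c + 0.12(255 − c):
  R: 255 + 0.12×(255−255) = 255 + 0 = 255 → 255
  G: 159 + 11.52 = 170.52 → 171
  B: 227 + 0.12×(255−227) = 227 + 3.36 = 230.36 → 230
rgb(255, 171, 230) = #FFABE6.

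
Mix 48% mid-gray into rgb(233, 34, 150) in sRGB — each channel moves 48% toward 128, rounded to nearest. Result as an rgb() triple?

rgb(183, 79, 139)

Lerp each channel 48% toward 128:
  R: 233 − 50.4 = 182.6 → 183
  G: 34 + 45.12 = 79.12 → 79
  B: 150 − 10.56 = 139.44 → 139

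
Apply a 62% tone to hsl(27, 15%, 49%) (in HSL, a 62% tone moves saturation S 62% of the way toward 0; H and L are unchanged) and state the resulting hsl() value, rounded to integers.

S moves 62% from 15 toward 0: 15 − 9.3 = 5.7 → 6.
H and L are unchanged.

hsl(27, 6%, 49%)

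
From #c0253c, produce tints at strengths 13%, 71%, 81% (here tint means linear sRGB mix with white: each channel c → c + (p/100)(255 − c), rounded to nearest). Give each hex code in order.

#c84155, #edc0c6, #f3d6da

#c0253c is rgb(192, 37, 60).
13%: (192 + 8.19 = 200.19→200, 37 + 28.34 = 65.34→65, 60 + 25.35 = 85.35→85) → #c84155
71%: (192 + 44.73 = 236.73→237, 37 + 154.78 = 191.78→192, 60 + 138.45 = 198.45→198) → #edc0c6
81%: (192 + 51.03 = 243.03→243, 37 + 176.58 = 213.58→214, 60 + 157.95 = 217.95→218) → #f3d6da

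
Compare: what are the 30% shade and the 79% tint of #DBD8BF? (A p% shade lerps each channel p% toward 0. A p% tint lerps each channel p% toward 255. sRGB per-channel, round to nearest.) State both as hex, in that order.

#999786, #F7F7F2

#DBD8BF is rgb(219, 216, 191).
30% shade:
  R: 219 − 65.7 = 153.3 → 153
  G: 216 + 0.3×(0−216) = 216 − 64.8 = 151.2 → 151
  B: 191 + 0.3×(0−191) = 191 − 57.3 = 133.7 → 134
  → #999786
79% tint:
  R: 219 + 28.44 = 247.44 → 247
  G: 216 + 0.79×(255−216) = 216 + 30.81 = 246.81 → 247
  B: 191 + 50.56 = 241.56 → 242
  → #F7F7F2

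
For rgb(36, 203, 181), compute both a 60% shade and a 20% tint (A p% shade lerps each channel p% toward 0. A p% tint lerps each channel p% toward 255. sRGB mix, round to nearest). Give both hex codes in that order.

#0E5148, #50D5C4

60% shade:
  R: 36 − 21.6 = 14.4 → 14
  G: 203 + 0.6×(0−203) = 203 − 121.8 = 81.2 → 81
  B: 181 + 0.6×(0−181) = 181 − 108.6 = 72.4 → 72
  → #0E5148
20% tint:
  R: 36 + 43.8 = 79.8 → 80
  G: 203 + 10.4 = 213.4 → 213
  B: 181 + 14.8 = 195.8 → 196
  → #50D5C4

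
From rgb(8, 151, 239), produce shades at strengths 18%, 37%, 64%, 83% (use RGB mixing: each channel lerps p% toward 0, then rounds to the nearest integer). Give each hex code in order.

#077CC4, #055F97, #033656, #011A29

18%: (8 − 1.44 = 6.56→7, 151 − 27.18 = 123.82→124, 239 − 43.02 = 195.98→196) → #077CC4
37%: (8 − 2.96 = 5.04→5, 151 − 55.87 = 95.13→95, 239 − 88.43 = 150.57→151) → #055F97
64%: (8 − 5.12 = 2.88→3, 151 − 96.64 = 54.36→54, 239 − 152.96 = 86.04→86) → #033656
83%: (8 − 6.64 = 1.36→1, 151 − 125.33 = 25.67→26, 239 − 198.37 = 40.63→41) → #011A29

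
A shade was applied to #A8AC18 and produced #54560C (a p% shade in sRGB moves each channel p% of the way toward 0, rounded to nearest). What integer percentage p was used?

50%

#A8AC18 is rgb(168, 172, 24); #54560C is rgb(84, 86, 12).
On the G channel (widest range): 86 ≈ 172 + (p/100)(0 − 172), so p ≈ 100×(86 − 172)/(0 − 172) = -8600/-172 = 50.00.
p = 50 reproduces all three channels after rounding.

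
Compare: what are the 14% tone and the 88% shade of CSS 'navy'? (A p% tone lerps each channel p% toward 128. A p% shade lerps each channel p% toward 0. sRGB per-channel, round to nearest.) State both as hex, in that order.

CSS navy is rgb(0, 0, 128).
14% tone:
  R: 0 + 0.14×(128−0) = 0 + 17.92 = 17.92 → 18
  G: 0 + 0.14×(128−0) = 0 + 17.92 = 17.92 → 18
  B: 128 + 0 = 128 → 128
  → #121280
88% shade:
  R: 0 + 0 = 0 → 0
  G: 0 + 0 = 0 → 0
  B: 128 + 0.88×(0−128) = 128 − 112.64 = 15.36 → 15
  → #00000F

#121280, #00000F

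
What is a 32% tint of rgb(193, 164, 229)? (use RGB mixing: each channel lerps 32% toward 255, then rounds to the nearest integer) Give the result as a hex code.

Lerp each channel 32% toward 255:
  R: 193 + 0.32×(255−193) = 193 + 19.84 = 212.84 → 213
  G: 164 + 0.32×(255−164) = 164 + 29.12 = 193.12 → 193
  B: 229 + 8.32 = 237.32 → 237
rgb(213, 193, 237) = #d5c1ed.

#d5c1ed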